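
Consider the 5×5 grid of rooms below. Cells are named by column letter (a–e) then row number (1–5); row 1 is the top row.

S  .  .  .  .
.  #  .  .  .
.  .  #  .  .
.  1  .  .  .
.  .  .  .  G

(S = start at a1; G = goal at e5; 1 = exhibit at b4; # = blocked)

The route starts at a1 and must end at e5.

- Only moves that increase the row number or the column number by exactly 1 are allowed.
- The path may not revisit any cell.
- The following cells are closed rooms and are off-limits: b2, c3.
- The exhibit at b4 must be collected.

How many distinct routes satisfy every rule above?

A right/down-only route from a1 to e5 makes exactly 4 down-moves and 4 right-moves in some order.
With no other constraints that would be C(8,4) = 70 routes.
Split at b4 and multiply the segment counts (each segment already excludes blocked cells): a1→b4: 2; b4→e5: 4; product = 8.
That gives 8 routes.

8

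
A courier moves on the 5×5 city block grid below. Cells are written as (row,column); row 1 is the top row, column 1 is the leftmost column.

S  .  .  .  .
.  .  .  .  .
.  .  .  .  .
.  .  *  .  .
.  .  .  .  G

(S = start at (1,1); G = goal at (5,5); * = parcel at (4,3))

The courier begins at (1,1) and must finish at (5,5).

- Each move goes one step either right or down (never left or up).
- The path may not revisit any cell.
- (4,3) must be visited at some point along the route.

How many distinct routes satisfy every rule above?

30

A right/down-only route from (1,1) to (5,5) makes exactly 4 down-moves and 4 right-moves in some order.
With no other constraints that would be C(8,4) = 70 routes.
Split at (4,3) and multiply the segment counts: (1,1)→(4,3): 10; (4,3)→(5,5): 3; product = 30.
That gives 30 routes.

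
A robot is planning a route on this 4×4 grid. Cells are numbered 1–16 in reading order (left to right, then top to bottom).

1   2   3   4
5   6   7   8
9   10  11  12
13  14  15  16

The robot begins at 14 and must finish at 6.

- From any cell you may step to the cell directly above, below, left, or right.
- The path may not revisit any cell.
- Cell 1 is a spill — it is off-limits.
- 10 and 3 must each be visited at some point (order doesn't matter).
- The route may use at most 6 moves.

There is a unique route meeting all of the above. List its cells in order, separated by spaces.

The 6-move cap with required stops at 10, 3 leaves no slack for detours.
Route from 14: up 1 to 10, right 1 to 11, up 2 to 3, left 1 to 2, down 1 to 6 — 6 moves in all.
Check: all required cells visited; 6 ≤ 6 moves.

14 10 11 7 3 2 6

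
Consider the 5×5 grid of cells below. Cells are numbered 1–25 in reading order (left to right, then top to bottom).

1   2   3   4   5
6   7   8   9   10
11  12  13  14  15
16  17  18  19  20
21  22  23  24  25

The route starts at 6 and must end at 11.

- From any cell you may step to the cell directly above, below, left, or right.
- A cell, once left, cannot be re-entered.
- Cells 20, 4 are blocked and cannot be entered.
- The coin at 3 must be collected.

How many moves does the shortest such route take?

Any route passes through 3 somewhere between 6 and 11. Summing Manhattan distances along the two legs (6 → 3 → 11) gives a lower bound of 3 + 4 = 7 moves.
A route of 7 moves achieves this: 6 → 1 → 2 → 3 → 8 → 13 → 12 → 11.
Since 7 matches the lower bound, it is optimal.

7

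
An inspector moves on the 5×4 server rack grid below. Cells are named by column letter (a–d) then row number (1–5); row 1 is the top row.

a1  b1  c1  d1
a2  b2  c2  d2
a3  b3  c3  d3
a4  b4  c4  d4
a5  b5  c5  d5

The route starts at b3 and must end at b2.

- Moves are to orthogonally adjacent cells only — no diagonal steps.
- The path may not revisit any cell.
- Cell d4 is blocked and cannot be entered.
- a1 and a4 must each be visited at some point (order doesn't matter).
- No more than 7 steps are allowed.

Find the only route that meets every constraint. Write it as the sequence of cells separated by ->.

The 7-move cap with required stops at a1, a4 leaves no slack for detours.
Route from b3: down 1 to b4, left 1 to a4, up 3 to a1, right 1 to b1, down 1 to b2 — 7 moves in all.
Check: all required cells visited; 7 ≤ 7 moves.

b3 -> b4 -> a4 -> a3 -> a2 -> a1 -> b1 -> b2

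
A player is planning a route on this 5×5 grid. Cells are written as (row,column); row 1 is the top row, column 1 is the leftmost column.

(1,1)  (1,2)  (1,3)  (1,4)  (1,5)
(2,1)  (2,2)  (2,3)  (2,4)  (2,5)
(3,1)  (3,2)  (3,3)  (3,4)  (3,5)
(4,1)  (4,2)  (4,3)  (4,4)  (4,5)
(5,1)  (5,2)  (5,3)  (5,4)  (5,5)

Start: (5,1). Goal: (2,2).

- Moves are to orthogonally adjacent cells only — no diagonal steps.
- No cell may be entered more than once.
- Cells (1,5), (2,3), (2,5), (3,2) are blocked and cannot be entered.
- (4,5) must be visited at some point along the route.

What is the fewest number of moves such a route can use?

12

Any route passes through (4,5) somewhere between (5,1) and (2,2). Summing Manhattan distances along the two legs ((5,1) → (4,5) → (2,2)) gives a lower bound of 5 + 5 = 10 moves.
That bound ignores the blocked cells. Measuring each leg by the fewest moves that actually steer around them ((5,1)→(4,5): 5; (4,5)→(2,2): 7) raises the lower bound to 12.
A route of 12 moves exists: (5,1) → (4,1) → (4,2) → (4,3) → (4,4) → (4,5) → (3,5) → (3,4) → (2,4) → (1,4) → (1,3) → (1,2) → (2,2).
Since 12 matches that lower bound, it is optimal.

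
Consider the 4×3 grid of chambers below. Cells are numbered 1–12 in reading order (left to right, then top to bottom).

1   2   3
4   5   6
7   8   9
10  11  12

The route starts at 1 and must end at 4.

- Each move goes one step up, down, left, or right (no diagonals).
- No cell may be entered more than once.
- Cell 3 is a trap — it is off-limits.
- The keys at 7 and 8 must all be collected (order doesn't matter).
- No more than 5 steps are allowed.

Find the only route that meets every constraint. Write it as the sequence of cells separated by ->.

The 5-move cap with required stops at 7, 8 leaves no slack for detours.
Route from 1: right 1 to 2, down 2 to 8, left 1 to 7, up 1 to 4 — 5 moves in all.
Check: all required cells visited; 5 ≤ 5 moves.

1 -> 2 -> 5 -> 8 -> 7 -> 4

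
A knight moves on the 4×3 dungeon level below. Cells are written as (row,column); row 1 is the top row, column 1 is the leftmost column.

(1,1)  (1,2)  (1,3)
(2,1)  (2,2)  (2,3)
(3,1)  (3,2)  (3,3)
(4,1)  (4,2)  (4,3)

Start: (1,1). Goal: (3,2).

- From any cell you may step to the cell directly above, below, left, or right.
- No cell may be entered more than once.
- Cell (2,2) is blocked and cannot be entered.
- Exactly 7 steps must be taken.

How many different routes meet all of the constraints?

2

Need simple routes of exactly 7 moves from (1,1) to (3,2) (Manhattan distance 3, so 2 moves are spent on a detour and 2 undoing it).
Enumerating: (1,1) (2,1) (3,1) (4,1) (4,2) (4,3) (3,3) (3,2) | (1,1) (1,2) (1,3) (2,3) (3,3) (4,3) (4,2) (3,2).
That gives 2 routes.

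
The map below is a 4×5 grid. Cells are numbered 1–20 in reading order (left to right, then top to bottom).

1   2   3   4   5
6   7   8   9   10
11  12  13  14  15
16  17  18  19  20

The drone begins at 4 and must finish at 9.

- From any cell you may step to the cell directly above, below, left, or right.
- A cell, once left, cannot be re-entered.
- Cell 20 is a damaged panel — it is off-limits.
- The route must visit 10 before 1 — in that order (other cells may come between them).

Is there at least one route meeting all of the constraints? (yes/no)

yes

One route that works: 4 → 5 → 10 → 15 → 14 → 13 → 12 → 7 → 6 → 1 → 2 → 3 → 8 → 9.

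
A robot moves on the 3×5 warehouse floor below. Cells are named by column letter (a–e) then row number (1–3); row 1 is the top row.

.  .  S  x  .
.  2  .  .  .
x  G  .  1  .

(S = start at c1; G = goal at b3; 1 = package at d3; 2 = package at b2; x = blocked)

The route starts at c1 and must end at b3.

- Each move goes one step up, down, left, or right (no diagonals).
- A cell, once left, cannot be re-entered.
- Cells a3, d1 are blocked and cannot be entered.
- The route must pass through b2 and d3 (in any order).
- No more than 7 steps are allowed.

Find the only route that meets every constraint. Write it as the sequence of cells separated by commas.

The budget equals the shortest possible length, so every move has to be on a shortest route through the required cells.
Route from c1: left to b1, down to b2, 2× right (reaching d2), down to d3, 2× left (reaching b3) — 7 moves in all.
Check: all required cells visited; 7 ≤ 7 moves.

c1, b1, b2, c2, d2, d3, c3, b3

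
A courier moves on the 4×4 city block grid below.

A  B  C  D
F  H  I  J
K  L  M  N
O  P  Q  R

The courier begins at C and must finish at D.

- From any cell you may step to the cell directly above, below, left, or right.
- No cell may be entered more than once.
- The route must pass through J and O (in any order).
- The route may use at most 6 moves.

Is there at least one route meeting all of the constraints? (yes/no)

no

Even ignoring the no-revisit rule, getting from C to D, taking the cheapest ordering C → O → J → D needs at least 5 + 5 + 1 = 11 moves (Manhattan distance per leg), which exceeds the 6-move limit.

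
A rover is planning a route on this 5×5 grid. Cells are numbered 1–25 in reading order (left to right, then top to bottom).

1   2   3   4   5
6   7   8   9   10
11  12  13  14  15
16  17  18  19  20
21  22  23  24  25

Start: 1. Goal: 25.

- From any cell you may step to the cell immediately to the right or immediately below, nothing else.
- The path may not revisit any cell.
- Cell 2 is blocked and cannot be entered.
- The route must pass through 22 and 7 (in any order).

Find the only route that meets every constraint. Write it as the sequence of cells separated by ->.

1 -> 6 -> 7 -> 12 -> 17 -> 22 -> 23 -> 24 -> 25

Moves only go right or down, so the column and row indices never decrease.
Route from 1: down to 6, right to 7, 3× down (reaching 22), 3× right (reaching 25) — 8 moves in all.
Check: all required cells visited.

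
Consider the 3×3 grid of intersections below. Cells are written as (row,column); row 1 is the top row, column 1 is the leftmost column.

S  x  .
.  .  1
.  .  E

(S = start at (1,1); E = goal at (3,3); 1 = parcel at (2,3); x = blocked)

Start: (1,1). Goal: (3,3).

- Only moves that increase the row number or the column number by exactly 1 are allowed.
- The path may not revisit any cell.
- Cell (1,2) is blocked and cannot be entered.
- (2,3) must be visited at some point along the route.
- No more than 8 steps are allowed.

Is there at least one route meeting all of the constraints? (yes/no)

yes

One route that works: (1,1) → (2,1) → (2,2) → (2,3) → (3,3).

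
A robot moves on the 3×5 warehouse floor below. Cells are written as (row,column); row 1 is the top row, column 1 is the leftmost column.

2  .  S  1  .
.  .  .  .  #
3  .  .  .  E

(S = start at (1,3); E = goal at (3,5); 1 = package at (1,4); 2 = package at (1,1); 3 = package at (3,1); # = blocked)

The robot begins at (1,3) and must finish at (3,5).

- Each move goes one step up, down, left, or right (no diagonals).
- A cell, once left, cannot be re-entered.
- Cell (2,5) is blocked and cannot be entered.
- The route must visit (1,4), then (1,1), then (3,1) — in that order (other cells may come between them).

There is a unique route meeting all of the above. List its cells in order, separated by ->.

(1,3) -> (1,4) -> (2,4) -> (2,3) -> (2,2) -> (1,2) -> (1,1) -> (2,1) -> (3,1) -> (3,2) -> (3,3) -> (3,4) -> (3,5)

The waypoints must appear in the order (1,4), (1,1), (3,1), with no cell reused.
Route from (1,3): right 1 to (1,4), down 1 to (2,4), left 2 to (2,2), up 1 to (1,2), left 1 to (1,1), down 2 to (3,1), right 4 to (3,5) — 12 moves in all.
Check: order respected (1 at step 1, 2 at step 6, 3 at step 8).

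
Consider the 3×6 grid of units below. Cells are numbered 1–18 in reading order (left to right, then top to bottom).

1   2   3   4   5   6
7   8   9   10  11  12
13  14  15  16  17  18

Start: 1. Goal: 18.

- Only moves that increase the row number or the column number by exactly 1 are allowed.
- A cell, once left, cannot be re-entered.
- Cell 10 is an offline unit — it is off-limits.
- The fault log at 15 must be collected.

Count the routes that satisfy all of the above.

6

A right/down-only route from 1 to 18 makes exactly 2 down-moves and 5 right-moves in some order.
With no other constraints that would be C(7,2) = 21 routes.
Split at 15 and multiply the segment counts (each segment already excludes blocked cells): 1→15: 6; 15→18: 1; product = 6.
That gives 6 routes.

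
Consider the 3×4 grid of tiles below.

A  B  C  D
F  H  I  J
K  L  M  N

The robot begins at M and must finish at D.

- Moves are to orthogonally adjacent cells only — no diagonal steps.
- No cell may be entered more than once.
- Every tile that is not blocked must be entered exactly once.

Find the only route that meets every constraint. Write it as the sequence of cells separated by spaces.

Need to visit all 12 open cells exactly once, starting at M and ending at D.
Cell N has only two open neighbours (J and M), so the path must pass straight through it: one of those is the cell it's entered from and the other is where it exits.
Route from M: right to N, up to J, 2× left (reaching H), down to L, left to K, 2× up (reaching A), 3× right (reaching D) — 11 moves in all.
Check: all 12 open cells covered.

M N J I H L K F A B C D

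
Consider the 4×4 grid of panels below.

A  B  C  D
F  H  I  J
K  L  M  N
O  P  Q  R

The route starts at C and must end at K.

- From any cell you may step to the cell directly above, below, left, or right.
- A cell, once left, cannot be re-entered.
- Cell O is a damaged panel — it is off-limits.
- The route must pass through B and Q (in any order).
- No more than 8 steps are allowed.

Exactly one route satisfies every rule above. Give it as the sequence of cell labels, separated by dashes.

C - B - H - I - M - Q - P - L - K

The 8-move cap with required stops at B, Q leaves no slack for detours.
Route from C: left 1 to B, down 1 to H, right 1 to I, down 2 to Q, left 1 to P, up 1 to L, left 1 to K — 8 moves in all.
Check: all required cells visited; 8 ≤ 8 moves.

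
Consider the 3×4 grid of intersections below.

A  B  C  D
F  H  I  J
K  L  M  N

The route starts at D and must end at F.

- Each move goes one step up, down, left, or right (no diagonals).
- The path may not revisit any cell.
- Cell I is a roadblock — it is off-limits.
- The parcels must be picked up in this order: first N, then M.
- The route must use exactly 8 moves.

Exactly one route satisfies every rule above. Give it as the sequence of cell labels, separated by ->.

D -> J -> N -> M -> L -> H -> B -> A -> F

The waypoints must appear in the order N, M, with no cell reused.
Route from D: 2× down (reaching N), 2× left (reaching L), 2× up (reaching B), left to A, down to F — 8 moves in all.
Check: order respected (N at step 2, M at step 3); 8 moves as required.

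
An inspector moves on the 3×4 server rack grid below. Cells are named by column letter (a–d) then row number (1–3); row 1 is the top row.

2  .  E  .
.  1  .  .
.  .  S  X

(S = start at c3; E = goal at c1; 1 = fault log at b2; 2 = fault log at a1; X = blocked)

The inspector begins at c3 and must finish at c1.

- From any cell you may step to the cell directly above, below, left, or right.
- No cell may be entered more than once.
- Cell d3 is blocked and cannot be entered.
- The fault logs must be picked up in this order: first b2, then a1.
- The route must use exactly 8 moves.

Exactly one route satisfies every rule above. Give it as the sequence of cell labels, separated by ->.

The waypoints must appear in the order b2, a1, with no cell reused.
Route from c3: up 1 to c2, left 1 to b2, down 1 to b3, left 1 to a3, up 2 to a1, right 2 to c1 — 8 moves in all.
Check: order respected (1 at step 2, 2 at step 6); 8 moves as required.

c3 -> c2 -> b2 -> b3 -> a3 -> a2 -> a1 -> b1 -> c1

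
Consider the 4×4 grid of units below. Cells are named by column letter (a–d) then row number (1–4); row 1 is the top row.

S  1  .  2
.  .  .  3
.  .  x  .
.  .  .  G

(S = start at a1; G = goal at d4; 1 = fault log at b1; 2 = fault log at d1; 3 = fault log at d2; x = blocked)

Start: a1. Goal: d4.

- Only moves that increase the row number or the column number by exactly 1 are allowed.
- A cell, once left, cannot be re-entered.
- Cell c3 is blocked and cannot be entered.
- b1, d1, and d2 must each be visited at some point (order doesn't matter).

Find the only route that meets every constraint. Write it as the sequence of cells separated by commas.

a1, b1, c1, d1, d2, d3, d4

Moves only go right or down, so the column and row indices never decrease.
Route from a1: 3× right (reaching d1), 3× down (reaching d4) — 6 moves in all.
Check: all required cells visited.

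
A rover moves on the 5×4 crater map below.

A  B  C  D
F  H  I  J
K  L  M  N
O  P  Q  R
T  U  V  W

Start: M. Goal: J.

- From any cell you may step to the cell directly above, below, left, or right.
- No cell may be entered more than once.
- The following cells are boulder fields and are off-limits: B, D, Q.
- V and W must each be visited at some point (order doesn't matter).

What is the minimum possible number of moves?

8

Any route passes through V and W in some order between M and J. Summing Manhattan distances along each leg and taking the cheapest ordering (M → V → W → J) gives a lower bound of 2 + 1 + 3 = 6 moves.
That bound ignores the blocked cells. Measuring each leg by the fewest moves that actually steer around them (M→V: 4; V→W: 1; W→J: 3) raises the lower bound to 8.
A route of 8 moves exists: M → L → P → U → V → W → R → N → J.
Since 8 matches that lower bound, it is optimal.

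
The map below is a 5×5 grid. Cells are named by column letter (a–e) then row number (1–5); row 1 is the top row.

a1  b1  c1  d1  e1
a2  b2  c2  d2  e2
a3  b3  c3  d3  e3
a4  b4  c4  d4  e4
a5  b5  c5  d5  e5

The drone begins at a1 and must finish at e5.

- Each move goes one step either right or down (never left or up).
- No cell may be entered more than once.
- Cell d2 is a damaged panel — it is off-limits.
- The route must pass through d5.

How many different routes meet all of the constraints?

A right/down-only route from a1 to e5 makes exactly 4 down-moves and 4 right-moves in some order.
With no other constraints that would be C(8,4) = 70 routes.
Split at d5 and multiply the segment counts (each segment already excludes blocked cells): a1→d5: 31; d5→e5: 1; product = 31.
That gives 31 routes.

31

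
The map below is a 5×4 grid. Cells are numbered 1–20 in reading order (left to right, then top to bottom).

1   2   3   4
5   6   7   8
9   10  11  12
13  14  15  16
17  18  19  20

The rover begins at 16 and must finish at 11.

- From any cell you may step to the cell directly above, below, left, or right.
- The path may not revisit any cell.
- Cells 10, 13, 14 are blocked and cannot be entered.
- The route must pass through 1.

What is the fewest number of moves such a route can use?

Any route passes through 1 somewhere between 16 and 11. Summing Manhattan distances along the two legs (16 → 1 → 11) gives a lower bound of 6 + 4 = 10 moves.
A route of 10 moves achieves this: 16 → 12 → 8 → 4 → 3 → 2 → 1 → 5 → 6 → 7 → 11.
Since 10 matches the lower bound, it is optimal.

10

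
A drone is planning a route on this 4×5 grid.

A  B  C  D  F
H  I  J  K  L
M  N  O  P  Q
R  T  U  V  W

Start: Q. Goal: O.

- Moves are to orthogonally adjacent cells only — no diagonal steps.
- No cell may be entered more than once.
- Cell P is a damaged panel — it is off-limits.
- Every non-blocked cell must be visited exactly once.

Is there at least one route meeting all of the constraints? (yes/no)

One route that works: Q → W → V → U → T → R → M → H → A → B → C → D → F → L → K → J → I → N → O.

yes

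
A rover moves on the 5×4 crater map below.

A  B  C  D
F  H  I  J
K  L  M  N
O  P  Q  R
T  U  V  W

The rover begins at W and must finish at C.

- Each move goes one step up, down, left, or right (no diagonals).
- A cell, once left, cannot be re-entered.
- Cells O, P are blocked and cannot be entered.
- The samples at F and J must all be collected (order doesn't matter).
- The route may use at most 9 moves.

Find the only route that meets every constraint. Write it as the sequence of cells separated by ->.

W -> R -> N -> J -> I -> H -> F -> A -> B -> C

Any route must reach F and J and still end at C within 9 moves, so the order of the required stops is forced.
Route from W: 3× up (reaching J), 3× left (reaching F), up to A, 2× right (reaching C) — 9 moves in all.
Check: all required cells visited; 9 ≤ 9 moves.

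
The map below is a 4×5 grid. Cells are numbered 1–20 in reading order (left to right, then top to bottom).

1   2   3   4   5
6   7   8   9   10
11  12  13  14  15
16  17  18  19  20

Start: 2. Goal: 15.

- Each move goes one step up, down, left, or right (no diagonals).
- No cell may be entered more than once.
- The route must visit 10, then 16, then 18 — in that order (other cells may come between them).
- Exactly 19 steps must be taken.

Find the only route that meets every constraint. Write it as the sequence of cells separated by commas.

2, 1, 6, 7, 8, 3, 4, 5, 10, 9, 14, 13, 12, 11, 16, 17, 18, 19, 20, 15

The waypoints must appear in the order 10, 16, 18, with no cell reused.
Route from 2: left 1 to 1, down 1 to 6, right 2 to 8, up 1 to 3, right 2 to 5, down 1 to 10, left 1 to 9, down 1 to 14, left 3 to 11, down 1 to 16, right 4 to 20, up 1 to 15 — 19 moves in all.
Check: order respected (10 at step 8, 16 at step 14, 18 at step 16); 19 moves as required.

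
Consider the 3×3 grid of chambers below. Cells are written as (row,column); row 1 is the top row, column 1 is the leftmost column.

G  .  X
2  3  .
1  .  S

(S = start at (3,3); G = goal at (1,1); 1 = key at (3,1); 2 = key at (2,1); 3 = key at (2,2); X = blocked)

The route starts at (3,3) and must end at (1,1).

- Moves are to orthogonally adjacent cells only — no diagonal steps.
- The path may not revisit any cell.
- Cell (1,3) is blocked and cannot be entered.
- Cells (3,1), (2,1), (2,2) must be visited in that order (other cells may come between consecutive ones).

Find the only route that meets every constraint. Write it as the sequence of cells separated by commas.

(3,3), (3,2), (3,1), (2,1), (2,2), (1,2), (1,1)

The waypoints must appear in the order (3,1), (2,1), (2,2), with no cell reused.
Route from (3,3): 2× left (reaching (3,1)), up to (2,1), right to (2,2), up to (1,2), left to (1,1) — 6 moves in all.
Check: order respected (1 at step 2, 2 at step 3, 3 at step 4).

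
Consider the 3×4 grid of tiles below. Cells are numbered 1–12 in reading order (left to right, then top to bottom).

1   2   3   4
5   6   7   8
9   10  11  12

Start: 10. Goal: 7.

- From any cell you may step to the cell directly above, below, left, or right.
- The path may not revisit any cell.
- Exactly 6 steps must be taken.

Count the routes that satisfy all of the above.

6

Need simple routes of exactly 6 moves from 10 to 7 (Manhattan distance 2, so 2 moves are spent on a detour and 2 undoing it).
Enumerating: 10 6 2 3 4 8 7 | 10 6 5 1 2 3 7 | 10 9 5 1 2 6 7 | 10 9 5 1 2 3 7 | 10 9 5 6 2 3 7 | 10 11 12 8 4 3 7.
That gives 6 routes.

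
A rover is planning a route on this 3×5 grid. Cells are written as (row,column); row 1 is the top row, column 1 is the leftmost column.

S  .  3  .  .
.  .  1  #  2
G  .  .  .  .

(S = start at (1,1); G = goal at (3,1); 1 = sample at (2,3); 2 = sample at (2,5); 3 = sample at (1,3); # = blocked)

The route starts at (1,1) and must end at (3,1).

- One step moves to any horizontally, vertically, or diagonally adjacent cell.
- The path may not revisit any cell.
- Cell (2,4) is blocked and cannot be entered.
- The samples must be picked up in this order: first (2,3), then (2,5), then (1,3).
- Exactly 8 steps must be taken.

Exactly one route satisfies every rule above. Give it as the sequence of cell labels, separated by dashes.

The waypoints must appear in the order (2,3), (2,5), (1,3), with no cell reused.
Route from (1,1): right to (1,2), 2× down-right (reaching (3,4)), up-right to (2,5), up-left to (1,4), left to (1,3), 2× down-left (reaching (3,1)) — 8 moves in all.
Check: order respected (1 at step 2, 2 at step 4, 3 at step 6); 8 moves as required.

(1,1) - (1,2) - (2,3) - (3,4) - (2,5) - (1,4) - (1,3) - (2,2) - (3,1)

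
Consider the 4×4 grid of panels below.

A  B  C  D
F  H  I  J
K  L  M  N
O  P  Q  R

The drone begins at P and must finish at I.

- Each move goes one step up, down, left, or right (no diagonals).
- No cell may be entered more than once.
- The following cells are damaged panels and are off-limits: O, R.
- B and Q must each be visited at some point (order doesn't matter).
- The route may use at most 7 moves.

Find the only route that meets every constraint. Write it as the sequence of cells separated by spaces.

Any route must reach B and Q and still end at I within 7 moves, so the order of the required stops is forced.
Route from P: right to Q, up to M, left to L, 2× up (reaching B), right to C, down to I — 7 moves in all.
Check: all required cells visited; 7 ≤ 7 moves.

P Q M L H B C I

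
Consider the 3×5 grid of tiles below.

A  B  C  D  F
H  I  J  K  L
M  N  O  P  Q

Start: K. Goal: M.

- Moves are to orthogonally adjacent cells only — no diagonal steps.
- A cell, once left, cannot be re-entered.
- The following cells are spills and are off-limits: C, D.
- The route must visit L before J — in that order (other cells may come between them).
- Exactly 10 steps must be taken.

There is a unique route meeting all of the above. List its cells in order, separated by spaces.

K L Q P O J I B A H M

The waypoints must appear in the order L, J, with no cell reused.
Route from K: right 1 to L, down 1 to Q, left 2 to O, up 1 to J, left 1 to I, up 1 to B, left 1 to A, down 2 to M — 10 moves in all.
Check: order respected (L at step 1, J at step 5); 10 moves as required.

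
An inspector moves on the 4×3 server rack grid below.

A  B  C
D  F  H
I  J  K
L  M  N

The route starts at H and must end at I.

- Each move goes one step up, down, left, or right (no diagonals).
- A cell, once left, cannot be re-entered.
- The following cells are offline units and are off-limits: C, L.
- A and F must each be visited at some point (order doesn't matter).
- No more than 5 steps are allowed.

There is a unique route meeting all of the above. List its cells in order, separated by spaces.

H F B A D I

Any route must reach A and F and still end at I within 5 moves, so the order of the required stops is forced.
Route from H: left 1 to F, up 1 to B, left 1 to A, down 2 to I — 5 moves in all.
Check: all required cells visited; 5 ≤ 5 moves.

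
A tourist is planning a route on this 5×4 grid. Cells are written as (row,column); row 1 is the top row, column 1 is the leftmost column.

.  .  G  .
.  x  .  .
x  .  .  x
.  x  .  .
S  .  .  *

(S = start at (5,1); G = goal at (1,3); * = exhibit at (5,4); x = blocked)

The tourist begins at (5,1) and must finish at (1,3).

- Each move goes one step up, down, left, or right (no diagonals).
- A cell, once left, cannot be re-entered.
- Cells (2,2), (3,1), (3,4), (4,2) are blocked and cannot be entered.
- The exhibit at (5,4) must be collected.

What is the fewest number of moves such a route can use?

Any route passes through (5,4) somewhere between (5,1) and (1,3). Summing Manhattan distances along the two legs ((5,1) → (5,4) → (1,3)) gives a lower bound of 3 + 5 = 8 moves.
A route of 8 moves achieves this: (5,1) → (5,2) → (5,3) → (5,4) → (4,4) → (4,3) → (3,3) → (2,3) → (1,3).
Since 8 matches the lower bound, it is optimal.

8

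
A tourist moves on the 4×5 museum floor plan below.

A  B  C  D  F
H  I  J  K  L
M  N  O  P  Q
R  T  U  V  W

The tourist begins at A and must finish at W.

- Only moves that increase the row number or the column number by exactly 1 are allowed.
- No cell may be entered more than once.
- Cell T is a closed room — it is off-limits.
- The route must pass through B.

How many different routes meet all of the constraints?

A right/down-only route from A to W makes exactly 3 down-moves and 4 right-moves in some order.
With no other constraints that would be C(7,3) = 35 routes.
Split at B and multiply the segment counts (each segment already excludes blocked cells): A→B: 1; B→W: 19; product = 19.
That gives 19 routes.

19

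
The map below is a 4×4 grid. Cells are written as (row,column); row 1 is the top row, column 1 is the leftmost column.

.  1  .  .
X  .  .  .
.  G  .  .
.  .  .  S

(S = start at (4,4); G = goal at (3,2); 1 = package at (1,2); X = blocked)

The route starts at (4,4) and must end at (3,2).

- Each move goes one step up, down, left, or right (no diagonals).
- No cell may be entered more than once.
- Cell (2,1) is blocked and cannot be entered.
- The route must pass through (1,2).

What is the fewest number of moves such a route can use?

Any route passes through (1,2) somewhere between (4,4) and (3,2). Summing Manhattan distances along the two legs ((4,4) → (1,2) → (3,2)) gives a lower bound of 5 + 2 = 7 moves.
A route of 7 moves achieves this: (4,4) → (3,4) → (2,4) → (1,4) → (1,3) → (1,2) → (2,2) → (3,2).
Since 7 matches the lower bound, it is optimal.

7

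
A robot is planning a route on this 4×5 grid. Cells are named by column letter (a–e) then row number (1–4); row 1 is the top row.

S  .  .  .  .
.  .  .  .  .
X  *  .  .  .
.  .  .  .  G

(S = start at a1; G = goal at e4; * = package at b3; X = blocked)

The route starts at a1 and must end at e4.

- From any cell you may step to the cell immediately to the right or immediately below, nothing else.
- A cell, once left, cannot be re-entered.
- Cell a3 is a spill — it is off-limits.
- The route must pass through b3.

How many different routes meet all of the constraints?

8

A right/down-only route from a1 to e4 makes exactly 3 down-moves and 4 right-moves in some order.
With no other constraints that would be C(7,3) = 35 routes.
Split at b3 and multiply the segment counts (each segment already excludes blocked cells): a1→b3: 2; b3→e4: 4; product = 8.
That gives 8 routes.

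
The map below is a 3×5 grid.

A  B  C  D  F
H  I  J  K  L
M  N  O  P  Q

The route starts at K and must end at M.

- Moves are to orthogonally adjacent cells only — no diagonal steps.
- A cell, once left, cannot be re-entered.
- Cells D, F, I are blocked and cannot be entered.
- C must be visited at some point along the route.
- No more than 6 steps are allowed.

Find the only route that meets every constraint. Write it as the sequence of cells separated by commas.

The 6-move cap with required stops at C leaves no slack for detours.
Route from K: left 1 to J, up 1 to C, left 2 to A, down 2 to M — 6 moves in all.
Check: all required cells visited; 6 ≤ 6 moves.

K, J, C, B, A, H, M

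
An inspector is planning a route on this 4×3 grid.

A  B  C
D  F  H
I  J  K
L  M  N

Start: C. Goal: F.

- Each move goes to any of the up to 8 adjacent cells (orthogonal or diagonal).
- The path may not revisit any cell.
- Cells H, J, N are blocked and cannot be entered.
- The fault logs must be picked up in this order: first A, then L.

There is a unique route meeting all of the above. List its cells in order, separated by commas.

C, B, A, D, I, L, M, K, F

The waypoints must appear in the order A, L, with no cell reused.
Route from C: left 2 to A, down 3 to L, right 1 to M, up-right 1 to K, up-left 1 to F — 8 moves in all.
Check: order respected (A at step 2, L at step 5).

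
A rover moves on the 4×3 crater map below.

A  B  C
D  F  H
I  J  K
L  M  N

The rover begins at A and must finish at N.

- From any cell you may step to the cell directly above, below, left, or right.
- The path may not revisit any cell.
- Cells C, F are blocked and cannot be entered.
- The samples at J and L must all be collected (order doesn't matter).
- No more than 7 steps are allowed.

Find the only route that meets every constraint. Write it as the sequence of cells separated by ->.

The 7-move cap with required stops at J, L leaves no slack for detours.
Route from A: down 3 to L, right 1 to M, up 1 to J, right 1 to K, down 1 to N — 7 moves in all.
Check: all required cells visited; 7 ≤ 7 moves.

A -> D -> I -> L -> M -> J -> K -> N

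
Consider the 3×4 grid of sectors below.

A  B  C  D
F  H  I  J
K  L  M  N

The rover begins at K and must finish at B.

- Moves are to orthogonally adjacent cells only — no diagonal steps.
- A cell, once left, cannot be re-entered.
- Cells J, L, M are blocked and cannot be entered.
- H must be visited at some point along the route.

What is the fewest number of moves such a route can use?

3

Any route passes through H somewhere between K and B. Summing Manhattan distances along the two legs (K → H → B) gives a lower bound of 2 + 1 = 3 moves.
A route of 3 moves achieves this: K → F → H → B.
Since 3 matches the lower bound, it is optimal.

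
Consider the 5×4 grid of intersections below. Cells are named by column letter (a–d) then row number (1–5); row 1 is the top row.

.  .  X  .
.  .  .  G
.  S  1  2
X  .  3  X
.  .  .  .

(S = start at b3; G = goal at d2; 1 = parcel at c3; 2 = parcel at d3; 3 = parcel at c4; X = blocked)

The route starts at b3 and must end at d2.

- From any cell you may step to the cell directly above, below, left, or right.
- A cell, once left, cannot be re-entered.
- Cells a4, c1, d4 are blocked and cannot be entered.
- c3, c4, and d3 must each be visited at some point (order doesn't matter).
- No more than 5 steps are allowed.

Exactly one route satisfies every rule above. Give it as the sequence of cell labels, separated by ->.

b3 -> b4 -> c4 -> c3 -> d3 -> d2

Any route must reach c3, c4, and d3 and still end at d2 within 5 moves, so the order of the required stops is forced.
Route from b3: down to b4, right to c4, up to c3, right to d3, up to d2 — 5 moves in all.
Check: all required cells visited; 5 ≤ 5 moves.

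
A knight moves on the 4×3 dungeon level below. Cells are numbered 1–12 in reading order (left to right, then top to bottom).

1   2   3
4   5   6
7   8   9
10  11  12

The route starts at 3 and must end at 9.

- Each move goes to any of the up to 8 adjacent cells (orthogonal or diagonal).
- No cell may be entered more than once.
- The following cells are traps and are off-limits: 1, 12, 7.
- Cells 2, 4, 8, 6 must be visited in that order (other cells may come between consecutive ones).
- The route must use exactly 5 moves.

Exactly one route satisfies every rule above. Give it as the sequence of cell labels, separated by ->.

3 -> 2 -> 4 -> 8 -> 6 -> 9

The waypoints must appear in the order 2, 4, 8, 6, with no cell reused.
Route from 3: left 1 to 2, down-left 1 to 4, down-right 1 to 8, up-right 1 to 6, down 1 to 9 — 5 moves in all.
Check: order respected (2 at step 1, 4 at step 2, 8 at step 3, 6 at step 4); 5 moves as required.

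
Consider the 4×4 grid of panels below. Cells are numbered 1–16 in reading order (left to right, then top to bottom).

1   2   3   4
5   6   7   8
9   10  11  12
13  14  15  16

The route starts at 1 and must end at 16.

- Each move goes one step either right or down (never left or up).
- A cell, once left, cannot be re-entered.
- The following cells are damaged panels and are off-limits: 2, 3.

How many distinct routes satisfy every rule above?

10

A right/down-only route from 1 to 16 makes exactly 3 down-moves and 3 right-moves in some order.
With no other constraints that would be C(6,3) = 20 routes.
Subtract routes through each blocked cell (inclusion–exclusion for overlaps): − through 2: 10 − through 3: 4 + through 2&3: 4 → 10.
That gives 10 routes.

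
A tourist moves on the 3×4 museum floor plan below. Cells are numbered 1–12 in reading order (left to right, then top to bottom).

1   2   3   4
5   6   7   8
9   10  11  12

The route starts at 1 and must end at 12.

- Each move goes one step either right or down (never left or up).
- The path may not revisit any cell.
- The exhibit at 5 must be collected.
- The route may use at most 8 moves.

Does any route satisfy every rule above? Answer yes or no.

One route that works: 1 → 5 → 9 → 10 → 11 → 12.

yes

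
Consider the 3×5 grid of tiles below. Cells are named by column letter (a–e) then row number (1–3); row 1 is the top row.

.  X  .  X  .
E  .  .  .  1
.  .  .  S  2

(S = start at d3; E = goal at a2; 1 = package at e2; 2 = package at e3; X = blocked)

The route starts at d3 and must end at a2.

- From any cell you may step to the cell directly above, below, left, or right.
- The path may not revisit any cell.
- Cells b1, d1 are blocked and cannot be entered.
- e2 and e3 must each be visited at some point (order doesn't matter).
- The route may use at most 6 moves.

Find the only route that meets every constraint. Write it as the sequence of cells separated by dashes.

d3 - e3 - e2 - d2 - c2 - b2 - a2

The 6-move cap with required stops at e2, e3 leaves no slack for detours.
Route from d3: right 1 to e3, up 1 to e2, left 4 to a2 — 6 moves in all.
Check: all required cells visited; 6 ≤ 6 moves.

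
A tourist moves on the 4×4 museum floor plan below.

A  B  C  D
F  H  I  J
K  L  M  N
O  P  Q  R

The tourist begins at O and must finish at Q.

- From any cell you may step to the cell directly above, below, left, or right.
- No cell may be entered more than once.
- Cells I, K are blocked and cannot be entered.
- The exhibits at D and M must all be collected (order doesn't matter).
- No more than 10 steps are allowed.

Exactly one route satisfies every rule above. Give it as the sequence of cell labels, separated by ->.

O -> P -> L -> H -> B -> C -> D -> J -> N -> M -> Q

The 10-move cap with required stops at D, M leaves no slack for detours.
Route from O: right 1 to P, up 3 to B, right 2 to D, down 2 to N, left 1 to M, down 1 to Q — 10 moves in all.
Check: all required cells visited; 10 ≤ 10 moves.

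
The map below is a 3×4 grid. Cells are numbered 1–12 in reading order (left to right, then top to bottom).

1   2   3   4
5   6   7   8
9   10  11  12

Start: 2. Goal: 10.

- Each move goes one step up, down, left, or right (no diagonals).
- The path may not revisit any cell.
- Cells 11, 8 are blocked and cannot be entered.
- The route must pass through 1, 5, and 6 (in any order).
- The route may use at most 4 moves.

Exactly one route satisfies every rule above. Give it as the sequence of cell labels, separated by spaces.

2 1 5 6 10

The 4-move cap with required stops at 1, 5, 6 leaves no slack for detours.
Route from 2: left 1 to 1, down 1 to 5, right 1 to 6, down 1 to 10 — 4 moves in all.
Check: all required cells visited; 4 ≤ 4 moves.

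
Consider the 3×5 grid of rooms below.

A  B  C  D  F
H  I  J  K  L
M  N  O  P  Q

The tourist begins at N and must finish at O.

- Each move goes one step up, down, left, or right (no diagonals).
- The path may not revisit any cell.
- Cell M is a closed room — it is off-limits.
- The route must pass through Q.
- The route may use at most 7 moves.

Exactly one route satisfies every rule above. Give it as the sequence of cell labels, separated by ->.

The 7-move cap with required stops at Q leaves no slack for detours.
Route from N: up to I, 3× right (reaching L), down to Q, 2× left (reaching O) — 7 moves in all.
Check: all required cells visited; 7 ≤ 7 moves.

N -> I -> J -> K -> L -> Q -> P -> O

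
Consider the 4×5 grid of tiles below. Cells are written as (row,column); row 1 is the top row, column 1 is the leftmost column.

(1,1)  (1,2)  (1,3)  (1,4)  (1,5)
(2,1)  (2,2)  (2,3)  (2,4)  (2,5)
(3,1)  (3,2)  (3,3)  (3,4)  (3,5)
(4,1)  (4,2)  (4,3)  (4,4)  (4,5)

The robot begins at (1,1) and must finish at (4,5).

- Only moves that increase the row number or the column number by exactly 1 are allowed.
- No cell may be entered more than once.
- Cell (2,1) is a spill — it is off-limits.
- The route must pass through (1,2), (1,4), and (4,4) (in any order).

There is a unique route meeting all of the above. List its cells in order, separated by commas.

Moves only go right or down, so the column and row indices never decrease.
Route from (1,1): 3× right (reaching (1,4)), 3× down (reaching (4,4)), right to (4,5) — 7 moves in all.
Check: all required cells visited.

(1,1), (1,2), (1,3), (1,4), (2,4), (3,4), (4,4), (4,5)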